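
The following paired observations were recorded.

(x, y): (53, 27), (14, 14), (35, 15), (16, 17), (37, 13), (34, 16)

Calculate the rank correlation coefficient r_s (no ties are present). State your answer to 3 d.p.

0.200

Rank x: 6, 1, 4, 2, 5, 3
Rank y: 6, 2, 3, 5, 1, 4
d = rank(x) − rank(y): 0, -1, 1, -3, 4, -1; Σd² = 28
ρ = 1 − 6Σd² / [n(n²−1)] = 1 − 6×28 / (6×35) = 1 − 168/210 ≈ 0.200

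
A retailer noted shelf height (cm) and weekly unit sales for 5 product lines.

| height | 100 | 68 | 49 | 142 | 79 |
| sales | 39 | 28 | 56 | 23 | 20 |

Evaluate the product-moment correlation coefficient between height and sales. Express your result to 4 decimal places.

n = 5, Σx = 438, Σy = 166, Σx² = 43430, Σy² = 6370, Σxy = 13394
nΣxy − ΣxΣy = 66970 − 72708 = -5738
nΣx² − (Σx)² = 217150 − 191844 = 25306; nΣy² − (Σy)² = 31850 − 27556 = 4294
r = -5738 / √(25306 × 4294) = -5738 / 10424.2009 ≈ -0.5504

-0.5504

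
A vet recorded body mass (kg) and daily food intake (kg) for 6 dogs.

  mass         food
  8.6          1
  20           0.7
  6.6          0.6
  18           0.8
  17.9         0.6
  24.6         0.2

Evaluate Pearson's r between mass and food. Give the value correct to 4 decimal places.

-0.6042

n = 6, Σx = 95.7, Σy = 3.9, Σx² = 1767.09, Σy² = 2.89, Σxy = 56.62
nΣxy − ΣxΣy = 339.72 − 373.23 = -33.51
nΣx² − (Σx)² = 10602.54 − 9158.49 = 1444.05; nΣy² − (Σy)² = 17.34 − 15.21 = 2.13
r = -33.51 / √(1444.05 × 2.13) = -33.51 / 55.4601 ≈ -0.6042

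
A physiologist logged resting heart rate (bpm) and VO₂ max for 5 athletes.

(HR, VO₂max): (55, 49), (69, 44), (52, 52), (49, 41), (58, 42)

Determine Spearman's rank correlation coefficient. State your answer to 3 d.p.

0.100

Rank HR: 3, 5, 2, 1, 4
Rank VO₂max: 4, 3, 5, 1, 2
d = rank(HR) − rank(VO₂max): -1, 2, -3, 0, 2; Σd² = 18
ρ = 1 − 6Σd² / [n(n²−1)] = 1 − 6×18 / (5×24) = 1 − 108/120 ≈ 0.100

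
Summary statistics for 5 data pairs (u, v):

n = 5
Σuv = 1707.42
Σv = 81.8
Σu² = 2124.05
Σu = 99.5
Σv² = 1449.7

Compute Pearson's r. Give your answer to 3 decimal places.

0.628

r = (nΣuv − ΣuΣv) / √[(nΣu² − (Σu)²)(nΣv² − (Σv)²)]
Numerator: 5×1707.42 − 99.5×81.8 = 398
Denominator: √[(10620.25 − 9900.25)(7248.5 − 6691.24)] = √[720 × 557.26] = 633.4250
r = 398 / 633.4250 ≈ 0.628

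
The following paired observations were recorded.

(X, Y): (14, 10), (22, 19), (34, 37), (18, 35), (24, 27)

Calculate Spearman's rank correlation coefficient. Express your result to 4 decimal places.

Rank X: 1, 3, 5, 2, 4
Rank Y: 1, 2, 5, 4, 3
d = rank(X) − rank(Y): 0, 1, 0, -2, 1; Σd² = 6
ρ = 1 − 6Σd² / [n(n²−1)] = 1 − 6×6 / (5×24) = 1 − 36/120 ≈ 0.7000

0.7000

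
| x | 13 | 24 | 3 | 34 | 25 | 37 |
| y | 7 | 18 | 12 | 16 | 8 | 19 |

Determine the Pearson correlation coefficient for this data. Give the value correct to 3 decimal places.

n = 6, Σx = 136, Σy = 80, Σx² = 3904, Σy² = 1198, Σxy = 2006
nΣxy − ΣxΣy = 12036 − 10880 = 1156
nΣx² − (Σx)² = 23424 − 18496 = 4928; nΣy² − (Σy)² = 7188 − 6400 = 788
r = 1156 / √(4928 × 788) = 1156 / 1970.5999 ≈ 0.587

0.587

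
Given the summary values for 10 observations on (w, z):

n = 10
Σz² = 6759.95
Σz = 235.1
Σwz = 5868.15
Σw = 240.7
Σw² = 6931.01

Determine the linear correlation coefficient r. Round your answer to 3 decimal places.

r = (nΣwz − ΣwΣz) / √[(nΣw² − (Σw)²)(nΣz² − (Σz)²)]
Numerator: 10×5868.15 − 240.7×235.1 = 2092.93
Denominator: √[(69310.1 − 57936.49)(67599.5 − 55272.01)] = √[11373.61 × 12327.49] = 11840.9486
r = 2092.93 / 11840.9486 ≈ 0.177

0.177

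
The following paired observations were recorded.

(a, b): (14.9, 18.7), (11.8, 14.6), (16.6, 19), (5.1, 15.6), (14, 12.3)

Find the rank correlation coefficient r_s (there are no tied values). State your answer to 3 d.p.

0.600

Rank a: 4, 2, 5, 1, 3
Rank b: 4, 2, 5, 3, 1
d = rank(a) − rank(b): 0, 0, 0, -2, 2; Σd² = 8
ρ = 1 − 6Σd² / [n(n²−1)] = 1 − 6×8 / (5×24) = 1 − 48/120 ≈ 0.600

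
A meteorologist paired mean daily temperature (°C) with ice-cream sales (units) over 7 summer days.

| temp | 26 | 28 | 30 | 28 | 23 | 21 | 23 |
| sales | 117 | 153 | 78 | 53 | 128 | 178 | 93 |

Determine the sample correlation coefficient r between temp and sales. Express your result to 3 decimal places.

n = 7, Σx = 179, Σy = 800, Σx² = 4643, Σy² = 102708, Σxy = 19971
nΣxy − ΣxΣy = 139797 − 143200 = -3403
nΣx² − (Σx)² = 32501 − 32041 = 460; nΣy² − (Σy)² = 718956 − 640000 = 78956
r = -3403 / √(460 × 78956) = -3403 / 6026.5878 ≈ -0.565

-0.565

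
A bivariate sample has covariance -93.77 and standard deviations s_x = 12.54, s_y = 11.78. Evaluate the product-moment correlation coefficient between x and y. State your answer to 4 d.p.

-0.6348

r = Cov(x,y) / (s_x · s_y) = -93.77 / (12.54 × 11.78)
  = -93.77 / 147.7212 ≈ -0.6348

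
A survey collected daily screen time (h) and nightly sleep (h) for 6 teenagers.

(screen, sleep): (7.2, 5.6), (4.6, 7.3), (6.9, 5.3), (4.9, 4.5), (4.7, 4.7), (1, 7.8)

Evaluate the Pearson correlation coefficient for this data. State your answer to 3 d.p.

-0.623

n = 6, Σx = 29.3, Σy = 35.2, Σx² = 167.71, Σy² = 215.92, Σxy = 162.41
nΣxy − ΣxΣy = 974.46 − 1031.36 = -56.9
nΣx² − (Σx)² = 1006.26 − 858.49 = 147.77; nΣy² − (Σy)² = 1295.52 − 1239.04 = 56.48
r = -56.9 / √(147.77 × 56.48) = -56.9 / 91.3567 ≈ -0.623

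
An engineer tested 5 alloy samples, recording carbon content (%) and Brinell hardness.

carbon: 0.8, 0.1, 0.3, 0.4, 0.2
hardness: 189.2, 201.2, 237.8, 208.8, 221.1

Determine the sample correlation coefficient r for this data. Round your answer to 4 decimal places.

n = 5, Σx = 1.8, Σy = 1058.1, Σx² = 0.94, Σy² = 225309.57, Σxy = 370.56
nΣxy − ΣxΣy = 1852.8 − 1904.58 = -51.78
nΣx² − (Σx)² = 4.7 − 3.24 = 1.46; nΣy² − (Σy)² = 1126547.85 − 1119575.61 = 6972.24
r = -51.78 / √(1.46 × 6972.24) = -51.78 / 100.8934 ≈ -0.5132

-0.5132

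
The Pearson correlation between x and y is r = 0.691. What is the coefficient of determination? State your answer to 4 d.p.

0.4775

r² = (0.691)² = 0.4775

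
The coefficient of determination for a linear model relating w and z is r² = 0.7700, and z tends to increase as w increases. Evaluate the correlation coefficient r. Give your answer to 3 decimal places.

0.877

|r| = √0.7700 = 0.877
The association is positive, so r = 0.877.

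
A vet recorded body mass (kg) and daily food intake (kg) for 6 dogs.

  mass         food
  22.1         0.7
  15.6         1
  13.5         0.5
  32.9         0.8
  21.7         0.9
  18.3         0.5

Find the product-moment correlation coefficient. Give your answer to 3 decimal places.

0.256

n = 6, Σx = 124.1, Σy = 4.4, Σx² = 2802.21, Σy² = 3.44, Σxy = 92.82
nΣxy − ΣxΣy = 556.92 − 546.04 = 10.88
nΣx² − (Σx)² = 16813.26 − 15400.81 = 1412.45; nΣy² − (Σy)² = 20.64 − 19.36 = 1.28
r = 10.88 / √(1412.45 × 1.28) = 10.88 / 42.5198 ≈ 0.256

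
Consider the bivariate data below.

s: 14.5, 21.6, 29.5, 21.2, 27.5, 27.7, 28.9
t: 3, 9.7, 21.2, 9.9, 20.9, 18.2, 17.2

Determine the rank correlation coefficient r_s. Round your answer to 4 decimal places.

0.8214

Rank s: 1, 3, 7, 2, 4, 5, 6
Rank t: 1, 2, 7, 3, 6, 5, 4
d = rank(s) − rank(t): 0, 1, 0, -1, -2, 0, 2; Σd² = 10
ρ = 1 − 6Σd² / [n(n²−1)] = 1 − 6×10 / (7×48) = 1 − 60/336 ≈ 0.8214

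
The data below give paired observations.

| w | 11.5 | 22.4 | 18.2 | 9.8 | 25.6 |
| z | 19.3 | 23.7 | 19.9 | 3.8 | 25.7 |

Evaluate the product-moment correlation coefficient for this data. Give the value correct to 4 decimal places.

0.8224

n = 5, Σw = 87.5, Σz = 92.4, Σw² = 1716.65, Σz² = 2005.12, Σwz = 1810.17
nΣwz − ΣwΣz = 9050.85 − 8085 = 965.85
nΣw² − (Σw)² = 8583.25 − 7656.25 = 927; nΣz² − (Σz)² = 10025.6 − 8537.76 = 1487.84
r = 965.85 / √(927 × 1487.84) = 965.85 / 1174.4052 ≈ 0.8224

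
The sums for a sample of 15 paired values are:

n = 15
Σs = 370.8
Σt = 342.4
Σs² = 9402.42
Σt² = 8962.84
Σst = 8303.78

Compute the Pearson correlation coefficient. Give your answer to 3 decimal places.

r = (nΣst − ΣsΣt) / √[(nΣs² − (Σs)²)(nΣt² − (Σt)²)]
Numerator: 15×8303.78 − 370.8×342.4 = -2405.22
Denominator: √[(141036.3 − 137492.64)(134442.6 − 117237.76)] = √[3543.66 × 17204.84] = 7808.2074
r = -2405.22 / 7808.2074 ≈ -0.308

-0.308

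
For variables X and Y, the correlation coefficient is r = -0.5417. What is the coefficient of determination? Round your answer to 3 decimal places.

r² = (-0.5417)² = 0.293

0.293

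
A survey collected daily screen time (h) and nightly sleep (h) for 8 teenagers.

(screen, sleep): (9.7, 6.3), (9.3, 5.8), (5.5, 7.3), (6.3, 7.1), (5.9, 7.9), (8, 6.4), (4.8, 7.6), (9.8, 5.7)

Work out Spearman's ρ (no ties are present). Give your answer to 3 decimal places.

Rank screen: 7, 6, 2, 4, 3, 5, 1, 8
Rank sleep: 3, 2, 6, 5, 8, 4, 7, 1
d = rank(screen) − rank(sleep): 4, 4, -4, -1, -5, 1, -6, 7; Σd² = 160
ρ = 1 − 6Σd² / [n(n²−1)] = 1 − 6×160 / (8×63) = 1 − 960/504 ≈ -0.905

-0.905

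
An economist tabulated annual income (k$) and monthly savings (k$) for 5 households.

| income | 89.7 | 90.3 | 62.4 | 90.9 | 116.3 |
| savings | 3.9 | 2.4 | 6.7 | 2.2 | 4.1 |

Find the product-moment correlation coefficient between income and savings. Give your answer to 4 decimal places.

-0.5380

n = 5, Σx = 449.6, Σy = 19.3, Σx² = 41882.44, Σy² = 87.51, Σxy = 1661.44
nΣxy − ΣxΣy = 8307.2 − 8677.28 = -370.08
nΣx² − (Σx)² = 209412.2 − 202140.16 = 7272.04; nΣy² − (Σy)² = 437.55 − 372.49 = 65.06
r = -370.08 / √(7272.04 × 65.06) = -370.08 / 687.8364 ≈ -0.5380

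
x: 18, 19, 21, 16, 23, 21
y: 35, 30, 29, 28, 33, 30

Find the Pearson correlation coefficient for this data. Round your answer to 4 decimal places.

n = 6, Σx = 118, Σy = 185, Σx² = 2352, Σy² = 5739, Σxy = 3646
nΣxy − ΣxΣy = 21876 − 21830 = 46
nΣx² − (Σx)² = 14112 − 13924 = 188; nΣy² − (Σy)² = 34434 − 34225 = 209
r = 46 / √(188 × 209) = 46 / 198.2221 ≈ 0.2321

0.2321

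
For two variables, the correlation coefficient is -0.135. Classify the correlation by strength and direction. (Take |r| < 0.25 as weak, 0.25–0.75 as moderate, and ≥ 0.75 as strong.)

weak negative

r = -0.135 < 0 so the relationship is negative.
|r| = 0.135, which falls in the weak range.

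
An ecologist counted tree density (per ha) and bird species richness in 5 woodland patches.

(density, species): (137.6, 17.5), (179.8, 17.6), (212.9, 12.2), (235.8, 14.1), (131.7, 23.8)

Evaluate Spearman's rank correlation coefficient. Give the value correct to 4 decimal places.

Rank density: 2, 3, 4, 5, 1
Rank species: 3, 4, 1, 2, 5
d = rank(density) − rank(species): -1, -1, 3, 3, -4; Σd² = 36
ρ = 1 − 6Σd² / [n(n²−1)] = 1 − 6×36 / (5×24) = 1 − 216/120 ≈ -0.8000

-0.8000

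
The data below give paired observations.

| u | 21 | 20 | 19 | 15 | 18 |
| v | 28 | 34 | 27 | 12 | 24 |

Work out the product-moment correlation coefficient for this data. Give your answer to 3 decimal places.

n = 5, Σu = 93, Σv = 125, Σu² = 1751, Σv² = 3389, Σuv = 2393
nΣuv − ΣuΣv = 11965 − 11625 = 340
nΣu² − (Σu)² = 8755 − 8649 = 106; nΣv² − (Σv)² = 16945 − 15625 = 1320
r = 340 / √(106 × 1320) = 340 / 374.0588 ≈ 0.909

0.909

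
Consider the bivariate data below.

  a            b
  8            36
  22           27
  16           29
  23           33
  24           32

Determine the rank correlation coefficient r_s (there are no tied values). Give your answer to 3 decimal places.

-0.200

Rank a: 1, 3, 2, 4, 5
Rank b: 5, 1, 2, 4, 3
d = rank(a) − rank(b): -4, 2, 0, 0, 2; Σd² = 24
ρ = 1 − 6Σd² / [n(n²−1)] = 1 − 6×24 / (5×24) = 1 − 144/120 ≈ -0.200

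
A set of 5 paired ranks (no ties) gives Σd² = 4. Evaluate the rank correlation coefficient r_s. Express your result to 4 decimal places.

ρ = 1 − 6Σd² / [n(n²−1)] = 1 − 6×4 / (5×24)
  = 1 − 24/120 = 1 − 0.20000 ≈ 0.8000

0.8000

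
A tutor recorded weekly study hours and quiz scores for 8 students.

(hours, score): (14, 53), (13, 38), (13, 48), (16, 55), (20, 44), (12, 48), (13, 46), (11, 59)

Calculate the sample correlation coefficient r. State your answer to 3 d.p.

-0.236

n = 8, Σx = 112, Σy = 391, Σx² = 1624, Σy² = 19419, Σxy = 5443
nΣxy − ΣxΣy = 43544 − 43792 = -248
nΣx² − (Σx)² = 12992 − 12544 = 448; nΣy² − (Σy)² = 155352 − 152881 = 2471
r = -248 / √(448 × 2471) = -248 / 1052.1445 ≈ -0.236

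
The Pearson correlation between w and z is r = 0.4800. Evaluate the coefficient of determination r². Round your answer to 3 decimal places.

r² = (0.4800)² = 0.230

0.230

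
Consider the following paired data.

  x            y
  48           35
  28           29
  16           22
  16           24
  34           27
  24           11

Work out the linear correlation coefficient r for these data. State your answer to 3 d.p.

n = 6, Σx = 166, Σy = 148, Σx² = 5332, Σy² = 3976, Σxy = 4410
nΣxy − ΣxΣy = 26460 − 24568 = 1892
nΣx² − (Σx)² = 31992 − 27556 = 4436; nΣy² − (Σy)² = 23856 − 21904 = 1952
r = 1892 / √(4436 × 1952) = 1892 / 2942.6301 ≈ 0.643

0.643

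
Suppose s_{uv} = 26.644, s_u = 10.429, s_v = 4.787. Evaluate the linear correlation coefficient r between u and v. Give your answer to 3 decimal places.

r = Cov(u,v) / (s_u · s_v) = 26.644 / (10.429 × 4.787)
  = 26.644 / 49.9236 ≈ 0.534

0.534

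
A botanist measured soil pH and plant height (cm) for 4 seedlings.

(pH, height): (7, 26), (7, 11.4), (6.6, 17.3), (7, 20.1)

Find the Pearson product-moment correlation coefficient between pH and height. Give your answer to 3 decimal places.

0.154

n = 4, Σx = 27.6, Σy = 74.8, Σx² = 190.56, Σy² = 1509.26, Σxy = 516.68
nΣxy − ΣxΣy = 2066.72 − 2064.48 = 2.24
nΣx² − (Σx)² = 762.24 − 761.76 = 0.48; nΣy² − (Σy)² = 6037.04 − 5595.04 = 442
r = 2.24 / √(0.48 × 442) = 2.24 / 14.5657 ≈ 0.154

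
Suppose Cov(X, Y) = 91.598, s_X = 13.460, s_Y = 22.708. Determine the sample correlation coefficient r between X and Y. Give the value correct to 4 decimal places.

r = Cov(X,Y) / (s_X · s_Y) = 91.598 / (13.460 × 22.708)
  = 91.598 / 305.6497 ≈ 0.2997

0.2997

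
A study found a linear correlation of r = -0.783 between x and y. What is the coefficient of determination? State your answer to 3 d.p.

0.613

r² = (-0.783)² = 0.613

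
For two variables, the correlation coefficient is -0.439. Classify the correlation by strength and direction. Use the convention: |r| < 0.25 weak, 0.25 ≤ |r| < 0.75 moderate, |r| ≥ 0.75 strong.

moderate negative

r = -0.439 < 0 so the relationship is negative.
|r| = 0.439, which falls in the moderate range.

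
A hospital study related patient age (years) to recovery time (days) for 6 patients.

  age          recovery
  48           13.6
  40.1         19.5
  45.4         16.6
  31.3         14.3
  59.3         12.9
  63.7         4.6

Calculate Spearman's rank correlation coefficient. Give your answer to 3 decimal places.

-0.829

Rank age: 4, 2, 3, 1, 5, 6
Rank recovery: 3, 6, 5, 4, 2, 1
d = rank(age) − rank(recovery): 1, -4, -2, -3, 3, 5; Σd² = 64
ρ = 1 − 6Σd² / [n(n²−1)] = 1 − 6×64 / (6×35) = 1 − 384/210 ≈ -0.829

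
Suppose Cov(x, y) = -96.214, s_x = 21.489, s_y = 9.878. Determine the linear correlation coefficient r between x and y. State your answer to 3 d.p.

-0.453

r = Cov(x,y) / (s_x · s_y) = -96.214 / (21.489 × 9.878)
  = -96.214 / 212.2683 ≈ -0.453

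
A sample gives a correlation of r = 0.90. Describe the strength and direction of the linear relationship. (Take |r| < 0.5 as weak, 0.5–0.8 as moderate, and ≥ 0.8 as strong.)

r = 0.90 > 0 so the relationship is positive.
|r| = 0.90, which falls in the strong range.

strong positive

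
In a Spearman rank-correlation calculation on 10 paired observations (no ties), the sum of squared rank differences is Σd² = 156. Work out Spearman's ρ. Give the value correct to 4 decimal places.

ρ = 1 − 6Σd² / [n(n²−1)] = 1 − 6×156 / (10×99)
  = 1 − 936/990 = 1 − 0.94545 ≈ 0.0545

0.0545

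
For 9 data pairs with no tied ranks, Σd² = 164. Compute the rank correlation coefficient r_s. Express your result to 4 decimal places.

-0.3667

ρ = 1 − 6Σd² / [n(n²−1)] = 1 − 6×164 / (9×80)
  = 1 − 984/720 = 1 − 1.36667 ≈ -0.3667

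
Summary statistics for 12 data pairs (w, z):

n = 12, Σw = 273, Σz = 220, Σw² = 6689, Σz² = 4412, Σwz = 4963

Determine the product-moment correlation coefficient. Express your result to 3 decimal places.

r = (nΣwz − ΣwΣz) / √[(nΣw² − (Σw)²)(nΣz² − (Σz)²)]
Numerator: 12×4963 − 273×220 = -504
Denominator: √[(80268 − 74529)(52944 − 48400)] = √[5739 × 4544] = 5106.6639
r = -504 / 5106.6639 ≈ -0.099

-0.099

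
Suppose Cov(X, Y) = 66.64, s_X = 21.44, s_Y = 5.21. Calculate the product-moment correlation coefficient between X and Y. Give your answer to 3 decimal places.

r = Cov(X,Y) / (s_X · s_Y) = 66.64 / (21.44 × 5.21)
  = 66.64 / 111.7024 ≈ 0.597

0.597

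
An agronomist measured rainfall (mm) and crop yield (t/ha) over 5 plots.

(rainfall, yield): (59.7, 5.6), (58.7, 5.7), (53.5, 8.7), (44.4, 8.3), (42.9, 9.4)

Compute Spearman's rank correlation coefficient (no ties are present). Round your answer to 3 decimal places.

-0.900

Rank rainfall: 5, 4, 3, 2, 1
Rank yield: 1, 2, 4, 3, 5
d = rank(rainfall) − rank(yield): 4, 2, -1, -1, -4; Σd² = 38
ρ = 1 − 6Σd² / [n(n²−1)] = 1 − 6×38 / (5×24) = 1 − 228/120 ≈ -0.900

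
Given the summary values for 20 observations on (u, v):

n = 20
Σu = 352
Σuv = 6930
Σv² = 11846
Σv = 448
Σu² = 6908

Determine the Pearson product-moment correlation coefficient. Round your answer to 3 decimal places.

-0.840

r = (nΣuv − ΣuΣv) / √[(nΣu² − (Σu)²)(nΣv² − (Σv)²)]
Numerator: 20×6930 − 352×448 = -19096
Denominator: √[(138160 − 123904)(236920 − 200704)] = √[14256 × 36216] = 22722.1323
r = -19096 / 22722.1323 ≈ -0.840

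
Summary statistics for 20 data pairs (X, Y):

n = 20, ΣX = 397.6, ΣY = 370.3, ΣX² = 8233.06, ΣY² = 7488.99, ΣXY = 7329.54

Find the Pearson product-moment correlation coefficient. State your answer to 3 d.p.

r = (nΣXY − ΣXΣY) / √[(nΣX² − (ΣX)²)(nΣY² − (ΣY)²)]
Numerator: 20×7329.54 − 397.6×370.3 = -640.48
Denominator: √[(164661.2 − 158085.76)(149779.8 − 137122.09)] = √[6575.44 × 12657.71] = 9123.0484
r = -640.48 / 9123.0484 ≈ -0.070

-0.070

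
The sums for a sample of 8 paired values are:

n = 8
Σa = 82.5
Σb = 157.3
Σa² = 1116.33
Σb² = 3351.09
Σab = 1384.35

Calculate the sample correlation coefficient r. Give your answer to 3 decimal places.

-0.908

r = (nΣab − ΣaΣb) / √[(nΣa² − (Σa)²)(nΣb² − (Σb)²)]
Numerator: 8×1384.35 − 82.5×157.3 = -1902.45
Denominator: √[(8930.64 − 6806.25)(26808.72 − 24743.29)] = √[2124.39 × 2065.43] = 2094.7026
r = -1902.45 / 2094.7026 ≈ -0.908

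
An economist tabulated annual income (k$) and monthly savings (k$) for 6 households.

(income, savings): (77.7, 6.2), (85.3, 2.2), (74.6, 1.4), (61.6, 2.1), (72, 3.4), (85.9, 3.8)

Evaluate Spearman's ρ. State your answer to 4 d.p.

Rank income: 4, 5, 3, 1, 2, 6
Rank savings: 6, 3, 1, 2, 4, 5
d = rank(income) − rank(savings): -2, 2, 2, -1, -2, 1; Σd² = 18
ρ = 1 − 6Σd² / [n(n²−1)] = 1 − 6×18 / (6×35) = 1 − 108/210 ≈ 0.4857

0.4857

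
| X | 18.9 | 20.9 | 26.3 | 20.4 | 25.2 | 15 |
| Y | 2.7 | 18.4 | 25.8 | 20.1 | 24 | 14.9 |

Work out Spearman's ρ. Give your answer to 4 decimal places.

Rank X: 2, 4, 6, 3, 5, 1
Rank Y: 1, 3, 6, 4, 5, 2
d = rank(X) − rank(Y): 1, 1, 0, -1, 0, -1; Σd² = 4
ρ = 1 − 6Σd² / [n(n²−1)] = 1 − 6×4 / (6×35) = 1 − 24/210 ≈ 0.8857

0.8857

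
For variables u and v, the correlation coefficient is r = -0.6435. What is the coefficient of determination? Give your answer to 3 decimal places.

0.414

r² = (-0.6435)² = 0.414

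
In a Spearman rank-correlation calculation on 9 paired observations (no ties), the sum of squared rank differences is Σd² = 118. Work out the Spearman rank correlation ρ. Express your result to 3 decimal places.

0.017

ρ = 1 − 6Σd² / [n(n²−1)] = 1 − 6×118 / (9×80)
  = 1 − 708/720 = 1 − 0.9833 ≈ 0.017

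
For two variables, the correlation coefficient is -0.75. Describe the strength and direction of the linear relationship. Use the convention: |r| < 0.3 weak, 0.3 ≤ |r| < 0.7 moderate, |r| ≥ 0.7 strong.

r = -0.75 < 0 so the relationship is negative.
|r| = 0.75, which falls in the strong range.

strong negative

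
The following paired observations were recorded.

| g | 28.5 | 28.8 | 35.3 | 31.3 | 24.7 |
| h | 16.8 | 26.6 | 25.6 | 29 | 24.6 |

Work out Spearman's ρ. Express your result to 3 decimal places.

Rank g: 2, 3, 5, 4, 1
Rank h: 1, 4, 3, 5, 2
d = rank(g) − rank(h): 1, -1, 2, -1, -1; Σd² = 8
ρ = 1 − 6Σd² / [n(n²−1)] = 1 − 6×8 / (5×24) = 1 − 48/120 ≈ 0.600

0.600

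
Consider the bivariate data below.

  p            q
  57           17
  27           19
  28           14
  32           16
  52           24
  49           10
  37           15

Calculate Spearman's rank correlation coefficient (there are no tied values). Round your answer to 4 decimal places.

Rank p: 7, 1, 2, 3, 6, 5, 4
Rank q: 5, 6, 2, 4, 7, 1, 3
d = rank(p) − rank(q): 2, -5, 0, -1, -1, 4, 1; Σd² = 48
ρ = 1 − 6Σd² / [n(n²−1)] = 1 − 6×48 / (7×48) = 1 − 288/336 ≈ 0.1429

0.1429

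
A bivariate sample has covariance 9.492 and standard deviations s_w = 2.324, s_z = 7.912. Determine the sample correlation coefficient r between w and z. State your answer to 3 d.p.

0.516

r = Cov(w,z) / (s_w · s_z) = 9.492 / (2.324 × 7.912)
  = 9.492 / 18.3875 ≈ 0.516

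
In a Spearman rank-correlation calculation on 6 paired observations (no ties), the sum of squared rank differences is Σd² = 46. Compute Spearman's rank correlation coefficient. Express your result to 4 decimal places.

-0.3143

ρ = 1 − 6Σd² / [n(n²−1)] = 1 − 6×46 / (6×35)
  = 1 − 276/210 = 1 − 1.31429 ≈ -0.3143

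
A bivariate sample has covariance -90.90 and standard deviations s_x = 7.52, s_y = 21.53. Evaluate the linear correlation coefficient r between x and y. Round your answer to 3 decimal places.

r = Cov(x,y) / (s_x · s_y) = -90.90 / (7.52 × 21.53)
  = -90.90 / 161.9056 ≈ -0.561

-0.561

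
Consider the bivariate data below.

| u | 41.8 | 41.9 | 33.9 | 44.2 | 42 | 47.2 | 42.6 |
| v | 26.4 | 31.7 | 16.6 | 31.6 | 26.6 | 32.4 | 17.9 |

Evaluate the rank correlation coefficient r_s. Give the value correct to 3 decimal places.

Rank u: 2, 3, 1, 6, 4, 7, 5
Rank v: 3, 6, 1, 5, 4, 7, 2
d = rank(u) − rank(v): -1, -3, 0, 1, 0, 0, 3; Σd² = 20
ρ = 1 − 6Σd² / [n(n²−1)] = 1 − 6×20 / (7×48) = 1 − 120/336 ≈ 0.643

0.643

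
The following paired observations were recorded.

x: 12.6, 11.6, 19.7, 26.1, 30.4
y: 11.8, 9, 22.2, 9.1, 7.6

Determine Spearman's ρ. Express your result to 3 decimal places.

-0.300

Rank x: 2, 1, 3, 4, 5
Rank y: 4, 2, 5, 3, 1
d = rank(x) − rank(y): -2, -1, -2, 1, 4; Σd² = 26
ρ = 1 − 6Σd² / [n(n²−1)] = 1 − 6×26 / (5×24) = 1 − 156/120 ≈ -0.300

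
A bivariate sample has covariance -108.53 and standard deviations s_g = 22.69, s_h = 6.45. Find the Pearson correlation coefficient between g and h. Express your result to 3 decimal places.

r = Cov(g,h) / (s_g · s_h) = -108.53 / (22.69 × 6.45)
  = -108.53 / 146.3505 ≈ -0.742

-0.742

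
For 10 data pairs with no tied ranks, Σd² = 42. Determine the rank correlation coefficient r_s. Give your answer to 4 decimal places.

0.7455

ρ = 1 − 6Σd² / [n(n²−1)] = 1 − 6×42 / (10×99)
  = 1 − 252/990 = 1 − 0.25455 ≈ 0.7455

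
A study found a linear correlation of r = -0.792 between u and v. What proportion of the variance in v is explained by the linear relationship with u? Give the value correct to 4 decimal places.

r² = (-0.792)² = 0.6273

0.6273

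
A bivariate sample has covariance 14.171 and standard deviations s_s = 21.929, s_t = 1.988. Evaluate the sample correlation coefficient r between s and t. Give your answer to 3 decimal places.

r = Cov(s,t) / (s_s · s_t) = 14.171 / (21.929 × 1.988)
  = 14.171 / 43.5949 ≈ 0.325

0.325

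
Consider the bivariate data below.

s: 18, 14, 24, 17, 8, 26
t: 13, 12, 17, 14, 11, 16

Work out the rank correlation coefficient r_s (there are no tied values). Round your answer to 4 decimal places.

Rank s: 4, 2, 5, 3, 1, 6
Rank t: 3, 2, 6, 4, 1, 5
d = rank(s) − rank(t): 1, 0, -1, -1, 0, 1; Σd² = 4
ρ = 1 − 6Σd² / [n(n²−1)] = 1 − 6×4 / (6×35) = 1 − 24/210 ≈ 0.8857

0.8857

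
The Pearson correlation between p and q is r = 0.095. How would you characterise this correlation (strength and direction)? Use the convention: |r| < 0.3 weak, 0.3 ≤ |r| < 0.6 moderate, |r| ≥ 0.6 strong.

r = 0.095 > 0 so the relationship is positive.
|r| = 0.095, which falls in the weak range.

weak positive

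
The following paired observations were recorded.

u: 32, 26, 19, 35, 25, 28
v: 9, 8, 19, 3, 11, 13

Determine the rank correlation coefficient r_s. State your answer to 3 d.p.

-0.714

Rank u: 5, 3, 1, 6, 2, 4
Rank v: 3, 2, 6, 1, 4, 5
d = rank(u) − rank(v): 2, 1, -5, 5, -2, -1; Σd² = 60
ρ = 1 − 6Σd² / [n(n²−1)] = 1 − 6×60 / (6×35) = 1 − 360/210 ≈ -0.714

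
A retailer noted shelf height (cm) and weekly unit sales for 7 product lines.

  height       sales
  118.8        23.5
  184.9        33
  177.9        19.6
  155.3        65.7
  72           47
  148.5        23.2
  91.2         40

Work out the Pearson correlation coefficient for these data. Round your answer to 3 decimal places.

-0.257

n = 7, Σx = 948.6, Σy = 252, Σx² = 139621.64, Σy² = 10689.14, Σxy = 33060.75
nΣxy − ΣxΣy = 231425.25 − 239047.2 = -7621.95
nΣx² − (Σx)² = 977351.48 − 899841.96 = 77509.52; nΣy² − (Σy)² = 74823.98 − 63504 = 11319.98
r = -7621.95 / √(77509.52 × 11319.98) = -7621.95 / 29621.0435 ≈ -0.257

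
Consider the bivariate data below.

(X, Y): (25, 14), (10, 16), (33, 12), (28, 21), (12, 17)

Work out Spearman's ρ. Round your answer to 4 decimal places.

Rank X: 3, 1, 5, 4, 2
Rank Y: 2, 3, 1, 5, 4
d = rank(X) − rank(Y): 1, -2, 4, -1, -2; Σd² = 26
ρ = 1 − 6Σd² / [n(n²−1)] = 1 − 6×26 / (5×24) = 1 − 156/120 ≈ -0.3000

-0.3000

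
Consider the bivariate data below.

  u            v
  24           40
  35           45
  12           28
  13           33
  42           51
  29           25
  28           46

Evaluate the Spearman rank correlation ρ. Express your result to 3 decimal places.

0.571

Rank u: 3, 6, 1, 2, 7, 5, 4
Rank v: 4, 5, 2, 3, 7, 1, 6
d = rank(u) − rank(v): -1, 1, -1, -1, 0, 4, -2; Σd² = 24
ρ = 1 − 6Σd² / [n(n²−1)] = 1 − 6×24 / (7×48) = 1 − 144/336 ≈ 0.571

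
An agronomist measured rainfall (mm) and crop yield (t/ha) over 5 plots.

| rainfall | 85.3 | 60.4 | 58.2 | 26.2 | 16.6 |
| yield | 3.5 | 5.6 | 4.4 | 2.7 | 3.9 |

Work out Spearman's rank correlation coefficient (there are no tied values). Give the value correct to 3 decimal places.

0.200

Rank rainfall: 5, 4, 3, 2, 1
Rank yield: 2, 5, 4, 1, 3
d = rank(rainfall) − rank(yield): 3, -1, -1, 1, -2; Σd² = 16
ρ = 1 − 6Σd² / [n(n²−1)] = 1 − 6×16 / (5×24) = 1 − 96/120 ≈ 0.200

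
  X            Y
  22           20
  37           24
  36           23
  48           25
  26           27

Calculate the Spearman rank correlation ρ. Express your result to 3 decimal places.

0.400

Rank X: 1, 4, 3, 5, 2
Rank Y: 1, 3, 2, 4, 5
d = rank(X) − rank(Y): 0, 1, 1, 1, -3; Σd² = 12
ρ = 1 − 6Σd² / [n(n²−1)] = 1 − 6×12 / (5×24) = 1 − 72/120 ≈ 0.400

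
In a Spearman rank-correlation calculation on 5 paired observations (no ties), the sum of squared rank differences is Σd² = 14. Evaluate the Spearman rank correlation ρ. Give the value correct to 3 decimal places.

ρ = 1 − 6Σd² / [n(n²−1)] = 1 − 6×14 / (5×24)
  = 1 − 84/120 = 1 − 0.7000 ≈ 0.300

0.300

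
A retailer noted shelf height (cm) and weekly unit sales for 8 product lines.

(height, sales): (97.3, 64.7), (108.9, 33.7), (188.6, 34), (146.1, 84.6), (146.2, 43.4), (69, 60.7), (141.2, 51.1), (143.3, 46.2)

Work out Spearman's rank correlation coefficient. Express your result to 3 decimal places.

Rank height: 2, 3, 8, 6, 7, 1, 4, 5
Rank sales: 7, 1, 2, 8, 3, 6, 5, 4
d = rank(height) − rank(sales): -5, 2, 6, -2, 4, -5, -1, 1; Σd² = 112
ρ = 1 − 6Σd² / [n(n²−1)] = 1 − 6×112 / (8×63) = 1 − 672/504 ≈ -0.333

-0.333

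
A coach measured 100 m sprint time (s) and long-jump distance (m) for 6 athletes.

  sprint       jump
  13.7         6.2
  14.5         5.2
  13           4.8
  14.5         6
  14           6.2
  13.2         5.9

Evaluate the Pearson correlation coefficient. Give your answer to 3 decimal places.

0.275

n = 6, Σx = 82.9, Σy = 34.3, Σx² = 1147.43, Σy² = 197.77, Σxy = 474.42
nΣxy − ΣxΣy = 2846.52 − 2843.47 = 3.05
nΣx² − (Σx)² = 6884.58 − 6872.41 = 12.17; nΣy² − (Σy)² = 1186.62 − 1176.49 = 10.13
r = 3.05 / √(12.17 × 10.13) = 3.05 / 11.1032 ≈ 0.275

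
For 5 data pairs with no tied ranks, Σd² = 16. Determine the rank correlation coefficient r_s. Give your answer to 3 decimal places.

ρ = 1 − 6Σd² / [n(n²−1)] = 1 − 6×16 / (5×24)
  = 1 − 96/120 = 1 − 0.8000 ≈ 0.200

0.200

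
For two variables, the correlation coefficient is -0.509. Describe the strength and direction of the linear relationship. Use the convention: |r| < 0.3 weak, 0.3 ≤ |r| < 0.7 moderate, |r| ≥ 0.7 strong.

moderate negative

r = -0.509 < 0 so the relationship is negative.
|r| = 0.509, which falls in the moderate range.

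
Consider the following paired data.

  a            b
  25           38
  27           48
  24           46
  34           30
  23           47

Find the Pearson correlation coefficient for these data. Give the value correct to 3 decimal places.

n = 5, Σa = 133, Σb = 209, Σa² = 3615, Σb² = 8973, Σab = 5451
nΣab − ΣaΣb = 27255 − 27797 = -542
nΣa² − (Σa)² = 18075 − 17689 = 386; nΣb² − (Σb)² = 44865 − 43681 = 1184
r = -542 / √(386 × 1184) = -542 / 676.0355 ≈ -0.802

-0.802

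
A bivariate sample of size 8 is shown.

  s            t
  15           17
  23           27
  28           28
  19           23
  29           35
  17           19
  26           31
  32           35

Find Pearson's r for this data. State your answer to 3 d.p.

n = 8, Σs = 189, Σt = 215, Σs² = 4729, Σt² = 6103, Σst = 5361
nΣst − ΣsΣt = 42888 − 40635 = 2253
nΣs² − (Σs)² = 37832 − 35721 = 2111; nΣt² − (Σt)² = 48824 − 46225 = 2599
r = 2253 / √(2111 × 2599) = 2253 / 2342.3256 ≈ 0.962

0.962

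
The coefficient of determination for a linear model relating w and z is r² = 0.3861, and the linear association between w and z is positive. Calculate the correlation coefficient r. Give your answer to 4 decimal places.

|r| = √0.3861 = 0.6214
The association is positive, so r = 0.6214.

0.6214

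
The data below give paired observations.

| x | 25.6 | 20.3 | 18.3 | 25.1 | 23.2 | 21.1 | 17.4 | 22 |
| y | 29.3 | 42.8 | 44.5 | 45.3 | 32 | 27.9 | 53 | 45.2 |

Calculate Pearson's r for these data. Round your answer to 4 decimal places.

n = 8, Σx = 173, Σy = 320, Σx² = 3802.56, Σy² = 13377.12, Σxy = 6817.99
nΣxy − ΣxΣy = 54543.92 − 55360 = -816.08
nΣx² − (Σx)² = 30420.48 − 29929 = 491.48; nΣy² − (Σy)² = 107016.96 − 102400 = 4616.96
r = -816.08 / √(491.48 × 4616.96) = -816.08 / 1506.3677 ≈ -0.5418

-0.5418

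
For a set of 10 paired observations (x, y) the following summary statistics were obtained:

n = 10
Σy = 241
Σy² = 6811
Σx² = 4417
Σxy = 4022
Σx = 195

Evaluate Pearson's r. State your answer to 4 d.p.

r = (nΣxy − ΣxΣy) / √[(nΣx² − (Σx)²)(nΣy² − (Σy)²)]
Numerator: 10×4022 − 195×241 = -6775
Denominator: √[(44170 − 38025)(68110 − 58081)] = √[6145 × 10029] = 7850.3634
r = -6775 / 7850.3634 ≈ -0.8630

-0.8630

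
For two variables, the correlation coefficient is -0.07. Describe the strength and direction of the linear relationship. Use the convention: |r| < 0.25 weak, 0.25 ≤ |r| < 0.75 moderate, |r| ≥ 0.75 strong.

r = -0.07 < 0 so the relationship is negative.
|r| = 0.07, which falls in the weak range.

weak negative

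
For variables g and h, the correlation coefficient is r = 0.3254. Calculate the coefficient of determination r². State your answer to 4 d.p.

r² = (0.3254)² = 0.1059

0.1059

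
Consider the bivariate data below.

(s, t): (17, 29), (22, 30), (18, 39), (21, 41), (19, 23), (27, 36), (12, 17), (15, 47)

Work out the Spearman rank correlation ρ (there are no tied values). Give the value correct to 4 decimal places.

Rank s: 3, 7, 4, 6, 5, 8, 1, 2
Rank t: 3, 4, 6, 7, 2, 5, 1, 8
d = rank(s) − rank(t): 0, 3, -2, -1, 3, 3, 0, -6; Σd² = 68
ρ = 1 − 6Σd² / [n(n²−1)] = 1 − 6×68 / (8×63) = 1 − 408/504 ≈ 0.1905

0.1905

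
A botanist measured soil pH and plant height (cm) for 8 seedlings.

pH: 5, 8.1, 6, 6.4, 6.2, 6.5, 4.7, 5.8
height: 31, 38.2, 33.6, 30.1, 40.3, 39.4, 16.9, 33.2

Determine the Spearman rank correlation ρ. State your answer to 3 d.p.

0.619

Rank pH: 2, 8, 4, 6, 5, 7, 1, 3
Rank height: 3, 6, 5, 2, 8, 7, 1, 4
d = rank(pH) − rank(height): -1, 2, -1, 4, -3, 0, 0, -1; Σd² = 32
ρ = 1 − 6Σd² / [n(n²−1)] = 1 − 6×32 / (8×63) = 1 − 192/504 ≈ 0.619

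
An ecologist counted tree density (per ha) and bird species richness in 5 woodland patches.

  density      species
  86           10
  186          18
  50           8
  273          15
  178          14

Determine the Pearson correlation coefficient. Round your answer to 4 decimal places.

n = 5, Σx = 773, Σy = 65, Σx² = 150705, Σy² = 909, Σxy = 11195
nΣxy − ΣxΣy = 55975 − 50245 = 5730
nΣx² − (Σx)² = 753525 − 597529 = 155996; nΣy² − (Σy)² = 4545 − 4225 = 320
r = 5730 / √(155996 × 320) = 5730 / 7065.3181 ≈ 0.8110

0.8110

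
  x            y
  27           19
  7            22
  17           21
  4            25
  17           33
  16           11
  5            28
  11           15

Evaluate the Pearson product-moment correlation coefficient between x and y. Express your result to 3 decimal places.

-0.251

n = 8, Σx = 104, Σy = 174, Σx² = 1774, Σy² = 4130, Σxy = 2166
nΣxy − ΣxΣy = 17328 − 18096 = -768
nΣx² − (Σx)² = 14192 − 10816 = 3376; nΣy² − (Σy)² = 33040 − 30276 = 2764
r = -768 / √(3376 × 2764) = -768 / 3054.7118 ≈ -0.251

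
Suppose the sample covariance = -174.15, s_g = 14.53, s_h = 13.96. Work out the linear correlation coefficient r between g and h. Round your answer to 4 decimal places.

-0.8586

r = Cov(g,h) / (s_g · s_h) = -174.15 / (14.53 × 13.96)
  = -174.15 / 202.8388 ≈ -0.8586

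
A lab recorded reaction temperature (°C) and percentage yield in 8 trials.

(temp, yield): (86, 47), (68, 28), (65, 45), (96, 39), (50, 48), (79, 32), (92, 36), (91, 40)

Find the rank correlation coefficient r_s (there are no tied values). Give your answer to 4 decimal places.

-0.3095

Rank temp: 5, 3, 2, 8, 1, 4, 7, 6
Rank yield: 7, 1, 6, 4, 8, 2, 3, 5
d = rank(temp) − rank(yield): -2, 2, -4, 4, -7, 2, 4, 1; Σd² = 110
ρ = 1 − 6Σd² / [n(n²−1)] = 1 − 6×110 / (8×63) = 1 − 660/504 ≈ -0.3095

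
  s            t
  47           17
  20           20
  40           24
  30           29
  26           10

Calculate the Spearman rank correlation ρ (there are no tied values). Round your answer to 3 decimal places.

Rank s: 5, 1, 4, 3, 2
Rank t: 2, 3, 4, 5, 1
d = rank(s) − rank(t): 3, -2, 0, -2, 1; Σd² = 18
ρ = 1 − 6Σd² / [n(n²−1)] = 1 − 6×18 / (5×24) = 1 − 108/120 ≈ 0.100

0.100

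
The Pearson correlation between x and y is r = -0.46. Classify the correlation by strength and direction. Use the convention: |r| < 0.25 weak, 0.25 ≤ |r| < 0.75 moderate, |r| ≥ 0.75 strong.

moderate negative

r = -0.46 < 0 so the relationship is negative.
|r| = 0.46, which falls in the moderate range.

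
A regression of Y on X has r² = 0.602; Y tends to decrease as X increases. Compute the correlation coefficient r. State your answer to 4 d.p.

|r| = √0.602 = 0.7759
The association is negative, so r = −0.7759.

-0.7759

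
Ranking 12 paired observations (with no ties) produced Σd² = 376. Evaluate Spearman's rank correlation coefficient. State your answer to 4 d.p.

-0.3147

ρ = 1 − 6Σd² / [n(n²−1)] = 1 − 6×376 / (12×143)
  = 1 − 2256/1716 = 1 − 1.31469 ≈ -0.3147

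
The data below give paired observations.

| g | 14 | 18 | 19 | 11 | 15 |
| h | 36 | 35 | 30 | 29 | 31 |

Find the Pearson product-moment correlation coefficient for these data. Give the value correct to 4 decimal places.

0.2151

n = 5, Σg = 77, Σh = 161, Σg² = 1227, Σh² = 5223, Σgh = 2488
nΣgh − ΣgΣh = 12440 − 12397 = 43
nΣg² − (Σg)² = 6135 − 5929 = 206; nΣh² − (Σh)² = 26115 − 25921 = 194
r = 43 / √(206 × 194) = 43 / 199.9100 ≈ 0.2151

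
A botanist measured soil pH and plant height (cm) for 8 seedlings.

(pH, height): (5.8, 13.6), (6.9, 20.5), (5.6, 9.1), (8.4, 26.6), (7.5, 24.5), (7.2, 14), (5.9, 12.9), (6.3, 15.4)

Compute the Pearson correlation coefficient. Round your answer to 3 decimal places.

0.890

n = 8, Σx = 53.6, Σy = 136.6, Σx² = 365.76, Σy² = 2595.4, Σxy = 952.41
nΣxy − ΣxΣy = 7619.28 − 7321.76 = 297.52
nΣx² − (Σx)² = 2926.08 − 2872.96 = 53.12; nΣy² − (Σy)² = 20763.2 − 18659.56 = 2103.64
r = 297.52 / √(53.12 × 2103.64) = 297.52 / 334.2833 ≈ 0.890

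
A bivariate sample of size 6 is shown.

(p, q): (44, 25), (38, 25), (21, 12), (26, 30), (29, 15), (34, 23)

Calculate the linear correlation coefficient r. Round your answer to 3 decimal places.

0.488

n = 6, Σp = 192, Σq = 130, Σp² = 6494, Σq² = 3048, Σpq = 4299
nΣpq − ΣpΣq = 25794 − 24960 = 834
nΣp² − (Σp)² = 38964 − 36864 = 2100; nΣq² − (Σq)² = 18288 − 16900 = 1388
r = 834 / √(2100 × 1388) = 834 / 1707.2785 ≈ 0.488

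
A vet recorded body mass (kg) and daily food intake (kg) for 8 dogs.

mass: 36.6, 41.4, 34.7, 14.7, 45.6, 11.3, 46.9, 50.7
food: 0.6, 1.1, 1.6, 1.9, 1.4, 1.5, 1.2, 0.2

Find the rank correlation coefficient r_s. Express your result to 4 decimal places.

Rank mass: 4, 5, 3, 2, 6, 1, 7, 8
Rank food: 2, 3, 7, 8, 5, 6, 4, 1
d = rank(mass) − rank(food): 2, 2, -4, -6, 1, -5, 3, 7; Σd² = 144
ρ = 1 − 6Σd² / [n(n²−1)] = 1 − 6×144 / (8×63) = 1 − 864/504 ≈ -0.7143

-0.7143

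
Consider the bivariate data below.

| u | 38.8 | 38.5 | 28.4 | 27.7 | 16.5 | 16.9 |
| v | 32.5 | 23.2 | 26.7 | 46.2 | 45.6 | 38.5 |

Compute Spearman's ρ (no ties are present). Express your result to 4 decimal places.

-0.6571

Rank u: 6, 5, 4, 3, 1, 2
Rank v: 3, 1, 2, 6, 5, 4
d = rank(u) − rank(v): 3, 4, 2, -3, -4, -2; Σd² = 58
ρ = 1 − 6Σd² / [n(n²−1)] = 1 − 6×58 / (6×35) = 1 − 348/210 ≈ -0.6571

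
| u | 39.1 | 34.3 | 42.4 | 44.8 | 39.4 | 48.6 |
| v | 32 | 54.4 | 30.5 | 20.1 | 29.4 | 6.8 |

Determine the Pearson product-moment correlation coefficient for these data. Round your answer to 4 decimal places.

-0.9646

n = 6, Σu = 248.6, Σv = 173.2, Σu² = 10424.42, Σv² = 6228.22, Σuv = 6799.64
nΣuv − ΣuΣv = 40797.84 − 43057.52 = -2259.68
nΣu² − (Σu)² = 62546.52 − 61801.96 = 744.56; nΣv² − (Σv)² = 37369.32 − 29998.24 = 7371.08
r = -2259.68 / √(744.56 × 7371.08) = -2259.68 / 2342.6932 ≈ -0.9646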